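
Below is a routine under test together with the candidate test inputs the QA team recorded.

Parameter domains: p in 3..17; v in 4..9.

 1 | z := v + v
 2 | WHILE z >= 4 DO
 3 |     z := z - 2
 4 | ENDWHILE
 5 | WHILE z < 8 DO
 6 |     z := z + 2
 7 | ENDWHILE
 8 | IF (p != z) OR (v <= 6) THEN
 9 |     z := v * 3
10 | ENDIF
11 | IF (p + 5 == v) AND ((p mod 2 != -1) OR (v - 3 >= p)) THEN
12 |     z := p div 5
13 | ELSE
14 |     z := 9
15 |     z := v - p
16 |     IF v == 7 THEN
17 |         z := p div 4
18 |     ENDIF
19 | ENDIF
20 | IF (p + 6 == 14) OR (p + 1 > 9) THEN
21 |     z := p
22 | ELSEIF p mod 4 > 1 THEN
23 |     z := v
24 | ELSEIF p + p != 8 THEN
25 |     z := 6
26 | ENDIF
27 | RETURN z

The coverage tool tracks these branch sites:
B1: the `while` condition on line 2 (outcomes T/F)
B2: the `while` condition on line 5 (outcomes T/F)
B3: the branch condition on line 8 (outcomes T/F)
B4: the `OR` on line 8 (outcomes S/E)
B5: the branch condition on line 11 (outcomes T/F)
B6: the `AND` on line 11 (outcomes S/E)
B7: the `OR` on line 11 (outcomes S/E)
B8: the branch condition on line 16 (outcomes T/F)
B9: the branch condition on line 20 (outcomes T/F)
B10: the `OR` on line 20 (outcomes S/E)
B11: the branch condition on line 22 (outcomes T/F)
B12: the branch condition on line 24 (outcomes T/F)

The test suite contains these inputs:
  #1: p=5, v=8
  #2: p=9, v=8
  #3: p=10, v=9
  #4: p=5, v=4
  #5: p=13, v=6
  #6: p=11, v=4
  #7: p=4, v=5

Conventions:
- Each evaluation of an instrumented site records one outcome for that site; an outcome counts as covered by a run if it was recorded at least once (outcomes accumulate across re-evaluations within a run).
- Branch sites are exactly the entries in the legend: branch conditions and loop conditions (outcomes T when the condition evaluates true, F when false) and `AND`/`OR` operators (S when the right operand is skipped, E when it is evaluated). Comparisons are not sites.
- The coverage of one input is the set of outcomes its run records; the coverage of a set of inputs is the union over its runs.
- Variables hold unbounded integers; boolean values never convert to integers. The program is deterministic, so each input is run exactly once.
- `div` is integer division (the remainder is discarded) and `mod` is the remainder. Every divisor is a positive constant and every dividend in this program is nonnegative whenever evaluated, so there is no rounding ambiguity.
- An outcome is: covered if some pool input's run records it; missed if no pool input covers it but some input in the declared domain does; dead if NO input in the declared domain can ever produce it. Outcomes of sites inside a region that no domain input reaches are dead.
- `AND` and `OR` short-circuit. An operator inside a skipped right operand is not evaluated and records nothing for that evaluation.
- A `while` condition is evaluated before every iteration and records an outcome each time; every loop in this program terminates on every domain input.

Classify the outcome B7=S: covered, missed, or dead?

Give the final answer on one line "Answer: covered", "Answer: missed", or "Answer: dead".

no pool input records B7=S
but domain input (p=3, v=8) does record it -> reachable, so missed

Answer: missed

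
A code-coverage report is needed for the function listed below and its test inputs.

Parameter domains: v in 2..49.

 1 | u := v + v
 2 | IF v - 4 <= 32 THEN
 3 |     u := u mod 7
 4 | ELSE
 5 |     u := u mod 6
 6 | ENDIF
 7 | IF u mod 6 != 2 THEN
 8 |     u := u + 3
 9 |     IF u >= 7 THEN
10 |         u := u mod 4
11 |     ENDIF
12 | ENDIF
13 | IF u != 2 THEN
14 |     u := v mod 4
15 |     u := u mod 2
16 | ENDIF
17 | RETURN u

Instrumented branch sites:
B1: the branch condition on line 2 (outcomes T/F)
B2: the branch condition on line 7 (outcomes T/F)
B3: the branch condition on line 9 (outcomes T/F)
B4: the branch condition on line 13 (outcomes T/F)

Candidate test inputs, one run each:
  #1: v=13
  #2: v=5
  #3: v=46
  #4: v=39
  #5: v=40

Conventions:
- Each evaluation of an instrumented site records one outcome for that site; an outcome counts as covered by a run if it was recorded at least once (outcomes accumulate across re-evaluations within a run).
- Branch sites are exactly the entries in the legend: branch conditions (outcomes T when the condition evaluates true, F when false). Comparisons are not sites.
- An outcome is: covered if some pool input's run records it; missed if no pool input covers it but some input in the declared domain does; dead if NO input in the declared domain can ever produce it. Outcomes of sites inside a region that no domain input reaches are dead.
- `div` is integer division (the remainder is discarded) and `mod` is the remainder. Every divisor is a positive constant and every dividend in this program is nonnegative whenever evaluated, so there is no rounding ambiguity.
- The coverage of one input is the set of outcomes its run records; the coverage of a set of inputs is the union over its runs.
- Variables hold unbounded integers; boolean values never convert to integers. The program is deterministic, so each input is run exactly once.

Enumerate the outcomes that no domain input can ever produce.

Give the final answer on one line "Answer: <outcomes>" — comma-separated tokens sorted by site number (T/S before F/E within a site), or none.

running all 48 domain inputs and tallying outcomes:
  reachable outcomes have witnesses, e.g. B1=T (e.g. v=2), B1=F (e.g. v=37), B2=T (e.g. v=2), B2=F (e.g. v=8)

Answer: none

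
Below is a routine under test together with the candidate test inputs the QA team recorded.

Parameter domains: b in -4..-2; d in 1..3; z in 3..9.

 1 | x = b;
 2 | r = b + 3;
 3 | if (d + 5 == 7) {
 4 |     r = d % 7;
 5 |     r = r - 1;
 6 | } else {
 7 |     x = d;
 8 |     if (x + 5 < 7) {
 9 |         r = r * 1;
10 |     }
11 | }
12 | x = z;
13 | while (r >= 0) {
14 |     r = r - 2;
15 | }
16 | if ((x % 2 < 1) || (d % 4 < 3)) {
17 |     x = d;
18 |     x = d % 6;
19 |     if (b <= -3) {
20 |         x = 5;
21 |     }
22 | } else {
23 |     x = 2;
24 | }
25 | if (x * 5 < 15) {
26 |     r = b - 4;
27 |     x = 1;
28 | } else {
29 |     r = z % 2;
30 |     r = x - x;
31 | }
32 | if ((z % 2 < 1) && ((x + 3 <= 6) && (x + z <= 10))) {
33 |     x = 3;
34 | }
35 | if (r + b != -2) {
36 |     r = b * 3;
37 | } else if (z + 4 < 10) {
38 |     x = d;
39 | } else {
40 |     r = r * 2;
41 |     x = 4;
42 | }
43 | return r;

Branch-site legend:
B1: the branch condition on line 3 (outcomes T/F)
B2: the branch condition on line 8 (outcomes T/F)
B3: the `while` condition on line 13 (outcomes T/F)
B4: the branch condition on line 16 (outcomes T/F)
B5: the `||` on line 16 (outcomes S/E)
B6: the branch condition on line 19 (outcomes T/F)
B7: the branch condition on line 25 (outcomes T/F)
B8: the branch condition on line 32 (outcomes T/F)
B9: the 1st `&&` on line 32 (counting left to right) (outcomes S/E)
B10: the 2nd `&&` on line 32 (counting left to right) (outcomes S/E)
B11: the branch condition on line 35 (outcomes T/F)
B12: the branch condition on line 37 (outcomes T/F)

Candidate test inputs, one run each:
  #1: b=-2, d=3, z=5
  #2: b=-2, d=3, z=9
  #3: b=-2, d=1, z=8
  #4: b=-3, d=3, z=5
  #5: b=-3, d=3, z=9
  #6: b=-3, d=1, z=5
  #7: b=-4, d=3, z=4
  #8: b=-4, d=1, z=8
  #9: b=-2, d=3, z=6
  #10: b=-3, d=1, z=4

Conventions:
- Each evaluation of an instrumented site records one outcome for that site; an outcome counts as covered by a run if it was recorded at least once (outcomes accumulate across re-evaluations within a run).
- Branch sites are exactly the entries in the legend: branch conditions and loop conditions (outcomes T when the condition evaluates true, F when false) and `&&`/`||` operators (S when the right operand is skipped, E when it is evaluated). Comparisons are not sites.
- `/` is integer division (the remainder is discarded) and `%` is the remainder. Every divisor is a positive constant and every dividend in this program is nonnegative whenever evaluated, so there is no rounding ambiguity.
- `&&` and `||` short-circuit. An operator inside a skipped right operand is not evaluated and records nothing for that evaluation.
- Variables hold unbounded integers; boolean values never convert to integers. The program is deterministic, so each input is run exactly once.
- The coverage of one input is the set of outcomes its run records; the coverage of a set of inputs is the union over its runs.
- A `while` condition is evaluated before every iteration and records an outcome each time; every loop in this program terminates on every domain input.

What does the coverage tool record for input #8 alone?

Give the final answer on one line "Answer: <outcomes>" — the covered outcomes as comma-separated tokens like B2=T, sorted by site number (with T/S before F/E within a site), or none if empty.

Tracing the run of input #8 (b=-4, d=1, z=8):
  B1->F, B2->T, B3->F, B5->S, B4->T, B6->T, B7->F, B9->E, B10->S, B8->F
  B11->T
distinct outcomes covered: B1=F, B2=T, B3=F, B4=T, B5=S, B6=T, B7=F, B8=F, B9=E, B10=S, B11=T

Answer: B1=F, B2=T, B3=F, B4=T, B5=S, B6=T, B7=F, B8=F, B9=E, B10=S, B11=T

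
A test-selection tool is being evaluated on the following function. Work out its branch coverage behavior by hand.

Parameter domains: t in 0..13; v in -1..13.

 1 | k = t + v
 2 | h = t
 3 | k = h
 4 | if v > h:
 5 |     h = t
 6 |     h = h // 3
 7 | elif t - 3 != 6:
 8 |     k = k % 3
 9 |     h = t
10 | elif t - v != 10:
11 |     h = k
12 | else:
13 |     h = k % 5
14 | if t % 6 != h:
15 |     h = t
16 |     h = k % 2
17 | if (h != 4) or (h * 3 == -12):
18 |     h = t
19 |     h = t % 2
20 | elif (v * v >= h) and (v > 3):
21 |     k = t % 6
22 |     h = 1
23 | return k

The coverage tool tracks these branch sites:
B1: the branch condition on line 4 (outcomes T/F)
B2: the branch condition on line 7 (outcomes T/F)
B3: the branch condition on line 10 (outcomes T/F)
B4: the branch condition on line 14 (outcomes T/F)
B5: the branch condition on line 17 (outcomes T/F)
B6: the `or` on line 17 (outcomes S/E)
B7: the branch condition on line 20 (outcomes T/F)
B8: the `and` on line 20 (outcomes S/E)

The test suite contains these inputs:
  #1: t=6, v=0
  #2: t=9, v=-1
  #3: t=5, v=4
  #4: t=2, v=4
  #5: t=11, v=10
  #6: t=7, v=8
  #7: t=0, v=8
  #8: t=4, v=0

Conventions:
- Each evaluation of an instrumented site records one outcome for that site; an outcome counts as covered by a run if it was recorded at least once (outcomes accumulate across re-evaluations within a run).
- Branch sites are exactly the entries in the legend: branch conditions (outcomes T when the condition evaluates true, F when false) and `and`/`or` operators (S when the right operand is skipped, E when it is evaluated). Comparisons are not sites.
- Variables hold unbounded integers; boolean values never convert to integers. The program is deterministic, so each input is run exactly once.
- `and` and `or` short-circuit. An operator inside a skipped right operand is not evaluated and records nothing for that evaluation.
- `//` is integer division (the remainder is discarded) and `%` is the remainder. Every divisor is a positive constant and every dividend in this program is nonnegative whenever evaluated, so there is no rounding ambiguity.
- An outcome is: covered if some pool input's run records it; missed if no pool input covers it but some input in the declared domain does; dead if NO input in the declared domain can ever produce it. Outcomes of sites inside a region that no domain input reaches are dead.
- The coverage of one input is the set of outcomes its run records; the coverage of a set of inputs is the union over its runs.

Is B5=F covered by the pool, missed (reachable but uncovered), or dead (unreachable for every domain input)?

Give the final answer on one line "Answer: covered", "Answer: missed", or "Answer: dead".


B5=F is recorded by pool input(s) 8 -> covered
Answer: covered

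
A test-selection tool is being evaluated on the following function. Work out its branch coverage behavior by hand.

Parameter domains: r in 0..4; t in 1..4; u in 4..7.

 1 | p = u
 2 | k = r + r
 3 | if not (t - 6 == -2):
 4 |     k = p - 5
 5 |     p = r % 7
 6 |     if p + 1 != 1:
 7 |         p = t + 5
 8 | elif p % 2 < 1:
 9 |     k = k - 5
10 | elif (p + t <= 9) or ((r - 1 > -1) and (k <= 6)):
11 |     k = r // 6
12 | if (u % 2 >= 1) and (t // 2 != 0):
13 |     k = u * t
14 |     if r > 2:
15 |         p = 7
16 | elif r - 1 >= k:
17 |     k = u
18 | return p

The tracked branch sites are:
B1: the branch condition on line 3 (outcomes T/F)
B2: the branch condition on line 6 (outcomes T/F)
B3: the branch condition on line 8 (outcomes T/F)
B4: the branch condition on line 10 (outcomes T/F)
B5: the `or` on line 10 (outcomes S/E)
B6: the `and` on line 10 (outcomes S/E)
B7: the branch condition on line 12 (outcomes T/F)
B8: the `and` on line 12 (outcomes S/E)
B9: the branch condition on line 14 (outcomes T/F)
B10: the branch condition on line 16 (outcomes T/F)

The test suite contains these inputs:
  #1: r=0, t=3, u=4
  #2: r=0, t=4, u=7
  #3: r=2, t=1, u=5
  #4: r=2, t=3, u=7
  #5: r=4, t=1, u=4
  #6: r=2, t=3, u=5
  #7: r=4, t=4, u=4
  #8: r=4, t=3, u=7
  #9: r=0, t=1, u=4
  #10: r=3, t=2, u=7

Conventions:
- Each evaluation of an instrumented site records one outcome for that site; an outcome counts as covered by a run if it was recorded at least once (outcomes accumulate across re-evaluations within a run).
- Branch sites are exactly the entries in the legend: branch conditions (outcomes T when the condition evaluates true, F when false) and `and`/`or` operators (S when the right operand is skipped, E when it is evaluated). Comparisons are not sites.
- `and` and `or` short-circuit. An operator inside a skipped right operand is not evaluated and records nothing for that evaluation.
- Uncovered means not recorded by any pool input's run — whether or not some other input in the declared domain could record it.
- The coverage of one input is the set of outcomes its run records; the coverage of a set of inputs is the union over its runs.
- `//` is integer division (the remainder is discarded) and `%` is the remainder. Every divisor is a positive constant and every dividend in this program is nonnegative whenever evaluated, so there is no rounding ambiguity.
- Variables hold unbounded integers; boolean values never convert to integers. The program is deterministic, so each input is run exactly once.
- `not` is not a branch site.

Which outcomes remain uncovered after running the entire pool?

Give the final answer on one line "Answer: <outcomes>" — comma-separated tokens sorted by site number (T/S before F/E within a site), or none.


#1 (r=0, t=3, u=4) -> B1->T, B2->F, B8->S, B7->F, B10->T; covered: B1=T, B2=F, B7=F, B8=S, B10=T
#2 (r=0, t=4, u=7) -> B1->F, B3->F, B5->E, B6->S, B4->F, B8->E, B7->T, B9->F; covered: B1=F, B3=F, B4=F, B5=E, B6=S, B7=T, B8=E, B9=F
#3 (r=2, t=1, u=5) -> B1->T, B2->T, B8->E, B7->F, B10->T; covered: B1=T, B2=T, B7=F, B8=E, B10=T
#4 (r=2, t=3, u=7) -> B1->T, B2->T, B8->E, B7->T, B9->F; covered: B1=T, B2=T, B7=T, B8=E, B9=F
#5 (r=4, t=1, u=4) -> B1->T, B2->T, B8->S, B7->F, B10->T; covered: B1=T, B2=T, B7=F, B8=S, B10=T
#6 (r=2, t=3, u=5) -> B1->T, B2->T, B8->E, B7->T, B9->F; covered: B1=T, B2=T, B7=T, B8=E, B9=F
#7 (r=4, t=4, u=4) -> B1->F, B3->T, B8->S, B7->F, B10->T; covered: B1=F, B3=T, B7=F, B8=S, B10=T
#8 (r=4, t=3, u=7) -> B1->T, B2->T, B8->E, B7->T, B9->T; covered: B1=T, B2=T, B7=T, B8=E, B9=T
#9 (r=0, t=1, u=4) -> B1->T, B2->F, B8->S, B7->F, B10->T; covered: B1=T, B2=F, B7=F, B8=S, B10=T
#10 (r=3, t=2, u=7) -> B1->T, B2->T, B8->E, B7->T, B9->T; covered: B1=T, B2=T, B7=T, B8=E, B9=T
union over the pool: B1=T, B1=F, B2=T, B2=F, B3=T, B3=F, B4=F, B5=E, B6=S, B7=T, B7=F, B8=S, B8=E, B9=T, B9=F, B10=T
uncovered (4 of 20): B4=T, B5=S, B6=E, B10=F
Answer: B4=T, B5=S, B6=E, B10=F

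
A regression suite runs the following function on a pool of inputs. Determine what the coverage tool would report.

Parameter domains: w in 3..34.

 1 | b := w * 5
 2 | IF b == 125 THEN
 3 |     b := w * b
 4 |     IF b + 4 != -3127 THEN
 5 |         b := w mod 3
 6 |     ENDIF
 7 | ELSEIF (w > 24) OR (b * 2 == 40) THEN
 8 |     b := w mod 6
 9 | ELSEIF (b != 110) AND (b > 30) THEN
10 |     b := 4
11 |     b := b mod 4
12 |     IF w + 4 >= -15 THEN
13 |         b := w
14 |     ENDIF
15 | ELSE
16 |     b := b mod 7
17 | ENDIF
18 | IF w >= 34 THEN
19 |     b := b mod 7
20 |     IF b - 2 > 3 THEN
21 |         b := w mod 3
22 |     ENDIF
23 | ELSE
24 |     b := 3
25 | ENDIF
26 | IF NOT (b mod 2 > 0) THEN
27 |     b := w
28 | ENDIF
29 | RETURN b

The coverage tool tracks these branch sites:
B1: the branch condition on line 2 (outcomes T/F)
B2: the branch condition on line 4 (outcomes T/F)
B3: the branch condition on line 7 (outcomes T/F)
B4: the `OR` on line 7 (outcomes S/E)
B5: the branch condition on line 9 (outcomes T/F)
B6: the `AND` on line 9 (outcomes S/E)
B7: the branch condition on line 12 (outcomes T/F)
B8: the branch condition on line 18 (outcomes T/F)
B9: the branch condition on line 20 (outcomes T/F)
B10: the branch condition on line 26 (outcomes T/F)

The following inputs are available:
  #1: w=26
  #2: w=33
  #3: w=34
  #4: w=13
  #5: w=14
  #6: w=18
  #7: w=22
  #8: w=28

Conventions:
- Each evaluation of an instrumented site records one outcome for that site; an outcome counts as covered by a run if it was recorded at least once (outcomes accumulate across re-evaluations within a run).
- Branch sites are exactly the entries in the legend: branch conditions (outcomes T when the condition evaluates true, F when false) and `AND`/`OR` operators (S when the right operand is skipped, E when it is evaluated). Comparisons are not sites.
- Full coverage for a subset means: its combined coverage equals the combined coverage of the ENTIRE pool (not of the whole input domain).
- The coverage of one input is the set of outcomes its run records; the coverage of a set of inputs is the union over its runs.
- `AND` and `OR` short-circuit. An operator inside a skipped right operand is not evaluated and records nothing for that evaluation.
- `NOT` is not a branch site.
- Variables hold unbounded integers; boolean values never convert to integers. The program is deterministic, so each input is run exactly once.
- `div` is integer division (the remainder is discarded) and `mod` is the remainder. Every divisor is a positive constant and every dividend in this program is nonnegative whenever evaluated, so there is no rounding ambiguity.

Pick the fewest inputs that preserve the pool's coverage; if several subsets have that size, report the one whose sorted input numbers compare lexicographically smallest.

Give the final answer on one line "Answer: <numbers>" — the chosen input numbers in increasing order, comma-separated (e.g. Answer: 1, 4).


input #1, w=26: outcomes B1=F, B3=T, B4=S, B8=F, B10=F
input #2, w=33: outcomes B1=F, B3=T, B4=S, B8=F, B10=F
input #3, w=34: outcomes B1=F, B3=T, B4=S, B8=T, B9=F, B10=T
input #4, w=13: outcomes B1=F, B3=F, B4=E, B5=T, B6=E, B7=T, B8=F, B10=F
input #5, w=14: outcomes B1=F, B3=F, B4=E, B5=T, B6=E, B7=T, B8=F, B10=F
input #6, w=18: outcomes B1=F, B3=F, B4=E, B5=T, B6=E, B7=T, B8=F, B10=F
input #7, w=22: outcomes B1=F, B3=F, B4=E, B5=F, B6=S, B8=F, B10=F
input #8, w=28: outcomes B1=F, B3=T, B4=S, B8=F, B10=F
together the pool reaches 15 outcomes: B1=F, B3=T, B3=F, B4=S, B4=E, B5=T, B5=F, B6=S, B6=E, B7=T, B8=T, B8=F, B9=F, B10=T, B10=F
every size-1 subset falls short of the 15 outcomes (best: 8/15)
every size-2 subset falls short of the 15 outcomes (best: 13/15)
inputs {3, 4, 7} (size 3) cover everything; no size-3 subset with a lexicographically smaller index list covers all 15
Answer: 3, 4, 7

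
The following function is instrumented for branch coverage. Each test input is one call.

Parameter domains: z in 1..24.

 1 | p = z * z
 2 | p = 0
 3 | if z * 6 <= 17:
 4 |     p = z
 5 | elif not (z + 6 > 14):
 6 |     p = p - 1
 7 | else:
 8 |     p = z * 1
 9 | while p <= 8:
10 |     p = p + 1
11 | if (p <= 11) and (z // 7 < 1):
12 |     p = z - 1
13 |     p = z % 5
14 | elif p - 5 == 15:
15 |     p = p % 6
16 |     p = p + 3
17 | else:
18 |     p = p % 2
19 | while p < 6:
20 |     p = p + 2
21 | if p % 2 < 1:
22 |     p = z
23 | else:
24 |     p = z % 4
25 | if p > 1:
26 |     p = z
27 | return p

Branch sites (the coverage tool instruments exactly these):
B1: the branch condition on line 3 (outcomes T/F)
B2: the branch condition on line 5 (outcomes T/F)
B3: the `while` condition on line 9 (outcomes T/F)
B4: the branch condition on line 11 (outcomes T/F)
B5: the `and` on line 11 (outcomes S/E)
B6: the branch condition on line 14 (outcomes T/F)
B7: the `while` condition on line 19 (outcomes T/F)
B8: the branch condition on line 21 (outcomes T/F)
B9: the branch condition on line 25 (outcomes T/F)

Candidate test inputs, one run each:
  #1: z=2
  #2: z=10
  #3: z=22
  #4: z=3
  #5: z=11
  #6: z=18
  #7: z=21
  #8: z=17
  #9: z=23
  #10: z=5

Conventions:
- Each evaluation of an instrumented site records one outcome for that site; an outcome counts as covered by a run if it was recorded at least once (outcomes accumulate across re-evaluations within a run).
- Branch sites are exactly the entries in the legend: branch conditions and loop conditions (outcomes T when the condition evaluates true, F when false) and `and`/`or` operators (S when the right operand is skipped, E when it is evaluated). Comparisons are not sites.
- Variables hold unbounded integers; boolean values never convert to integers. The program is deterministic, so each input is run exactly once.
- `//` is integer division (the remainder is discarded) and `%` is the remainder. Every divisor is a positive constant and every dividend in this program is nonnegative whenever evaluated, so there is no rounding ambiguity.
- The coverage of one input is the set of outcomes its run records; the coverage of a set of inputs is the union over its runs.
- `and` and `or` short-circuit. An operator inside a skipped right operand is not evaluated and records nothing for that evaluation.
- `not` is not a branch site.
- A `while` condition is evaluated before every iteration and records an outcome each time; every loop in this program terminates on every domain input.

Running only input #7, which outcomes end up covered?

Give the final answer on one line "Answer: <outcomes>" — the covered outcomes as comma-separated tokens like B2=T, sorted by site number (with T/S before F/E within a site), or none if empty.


Simulating input #7 (z=21) step by step:
  B1->F, B2->F, B3->F, B5->S, B4->F, B6->F, B7->T, B7->T, B7->T, B7->F
  B8->F, B9->F
deduplicating events, the covered set is: B1=F, B2=F, B3=F, B4=F, B5=S, B6=F, B7=T, B7=F, B8=F, B9=F
Answer: B1=F, B2=F, B3=F, B4=F, B5=S, B6=F, B7=T, B7=F, B8=F, B9=F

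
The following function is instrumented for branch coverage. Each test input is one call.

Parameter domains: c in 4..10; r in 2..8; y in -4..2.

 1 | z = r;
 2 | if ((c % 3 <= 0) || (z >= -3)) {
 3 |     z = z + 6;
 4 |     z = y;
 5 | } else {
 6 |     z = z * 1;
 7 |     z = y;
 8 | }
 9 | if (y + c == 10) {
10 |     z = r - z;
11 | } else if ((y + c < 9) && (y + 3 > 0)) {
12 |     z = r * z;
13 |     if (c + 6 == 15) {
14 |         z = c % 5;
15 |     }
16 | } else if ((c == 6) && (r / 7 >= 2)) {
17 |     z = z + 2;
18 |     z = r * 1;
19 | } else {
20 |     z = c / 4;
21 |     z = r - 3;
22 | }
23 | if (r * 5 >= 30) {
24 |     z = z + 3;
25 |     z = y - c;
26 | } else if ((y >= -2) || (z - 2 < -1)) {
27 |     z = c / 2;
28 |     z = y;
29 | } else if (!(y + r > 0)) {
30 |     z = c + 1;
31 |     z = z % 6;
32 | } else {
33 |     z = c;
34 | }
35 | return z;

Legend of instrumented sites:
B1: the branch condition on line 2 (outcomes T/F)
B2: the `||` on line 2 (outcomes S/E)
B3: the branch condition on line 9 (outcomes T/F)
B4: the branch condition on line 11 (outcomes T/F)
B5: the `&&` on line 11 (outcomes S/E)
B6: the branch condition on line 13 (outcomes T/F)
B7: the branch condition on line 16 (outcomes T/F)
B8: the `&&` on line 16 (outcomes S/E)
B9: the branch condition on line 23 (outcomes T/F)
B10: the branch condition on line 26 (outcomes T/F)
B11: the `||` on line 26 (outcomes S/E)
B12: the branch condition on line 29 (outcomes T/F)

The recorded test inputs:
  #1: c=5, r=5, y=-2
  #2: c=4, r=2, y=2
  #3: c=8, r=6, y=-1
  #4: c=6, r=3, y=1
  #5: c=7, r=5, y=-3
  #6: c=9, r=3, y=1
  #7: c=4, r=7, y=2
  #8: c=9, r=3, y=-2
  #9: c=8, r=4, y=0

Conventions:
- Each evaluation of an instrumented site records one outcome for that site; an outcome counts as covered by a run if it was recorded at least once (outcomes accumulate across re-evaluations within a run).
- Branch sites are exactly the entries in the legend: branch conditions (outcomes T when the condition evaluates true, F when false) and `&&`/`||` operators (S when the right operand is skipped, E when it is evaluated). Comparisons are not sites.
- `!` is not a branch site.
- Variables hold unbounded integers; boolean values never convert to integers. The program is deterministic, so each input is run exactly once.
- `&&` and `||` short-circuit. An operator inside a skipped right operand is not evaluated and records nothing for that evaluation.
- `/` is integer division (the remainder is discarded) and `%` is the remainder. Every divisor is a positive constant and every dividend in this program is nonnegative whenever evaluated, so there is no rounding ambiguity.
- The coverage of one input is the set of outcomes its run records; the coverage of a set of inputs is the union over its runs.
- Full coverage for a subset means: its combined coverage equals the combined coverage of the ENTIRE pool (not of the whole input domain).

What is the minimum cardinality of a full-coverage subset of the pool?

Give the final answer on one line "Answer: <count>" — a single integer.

input #1 (c=5, r=5, y=-2): events B2->E, B1->T, B3->F, B5->E, B4->T, B6->F, B9->F, B11->S, B10->T; covers B1=T, B2=E, B3=F, B4=T, B5=E, B6=F, B9=F, B10=T, B11=S
input #2 (c=4, r=2, y=2): events B2->E, B1->T, B3->F, B5->E, B4->T, B6->F, B9->F, B11->S, B10->T; covers B1=T, B2=E, B3=F, B4=T, B5=E, B6=F, B9=F, B10=T, B11=S
input #3 (c=8, r=6, y=-1): events B2->E, B1->T, B3->F, B5->E, B4->T, B6->F, B9->T; covers B1=T, B2=E, B3=F, B4=T, B5=E, B6=F, B9=T
input #4 (c=6, r=3, y=1): events B2->S, B1->T, B3->F, B5->E, B4->T, B6->F, B9->F, B11->S, B10->T; covers B1=T, B2=S, B3=F, B4=T, B5=E, B6=F, B9=F, B10=T, B11=S
input #5 (c=7, r=5, y=-3): events B2->E, B1->T, B3->F, B5->E, B4->F, B8->S, B7->F, B9->F, B11->E, B10->F, B12->F; covers B1=T, B2=E, B3=F, B4=F, B5=E, B7=F, B8=S, B9=F, B10=F, B11=E, B12=F
input #6 (c=9, r=3, y=1): events B2->S, B1->T, B3->T, B9->F, B11->S, B10->T; covers B1=T, B2=S, B3=T, B9=F, B10=T, B11=S
input #7 (c=4, r=7, y=2): events B2->E, B1->T, B3->F, B5->E, B4->T, B6->F, B9->T; covers B1=T, B2=E, B3=F, B4=T, B5=E, B6=F, B9=T
input #8 (c=9, r=3, y=-2): events B2->S, B1->T, B3->F, B5->E, B4->T, B6->T, B9->F, B11->S, B10->T; covers B1=T, B2=S, B3=F, B4=T, B5=E, B6=T, B9=F, B10=T, B11=S
input #9 (c=8, r=4, y=0): events B2->E, B1->T, B3->F, B5->E, B4->T, B6->F, B9->F, B11->S, B10->T; covers B1=T, B2=E, B3=F, B4=T, B5=E, B6=F, B9=F, B10=T, B11=S
pool-wide coverage (19 outcomes): B1=T, B2=S, B2=E, B3=T, B3=F, B4=T, B4=F, B5=E, B6=T, B6=F, B7=F, B8=S, B9=T, B9=F, B10=T, B10=F, B11=S, B11=E, B12=F
every size-1 subset falls short of the 19 outcomes (best: 11/19)
every size-2 subset falls short of the 19 outcomes (best: 16/19)
every size-3 subset falls short of the 19 outcomes (best: 18/19)
the canonical winner is {3, 5, 6, 8}: size 4, full 19-outcome coverage, earliest index list among size-4 covers

Answer: 4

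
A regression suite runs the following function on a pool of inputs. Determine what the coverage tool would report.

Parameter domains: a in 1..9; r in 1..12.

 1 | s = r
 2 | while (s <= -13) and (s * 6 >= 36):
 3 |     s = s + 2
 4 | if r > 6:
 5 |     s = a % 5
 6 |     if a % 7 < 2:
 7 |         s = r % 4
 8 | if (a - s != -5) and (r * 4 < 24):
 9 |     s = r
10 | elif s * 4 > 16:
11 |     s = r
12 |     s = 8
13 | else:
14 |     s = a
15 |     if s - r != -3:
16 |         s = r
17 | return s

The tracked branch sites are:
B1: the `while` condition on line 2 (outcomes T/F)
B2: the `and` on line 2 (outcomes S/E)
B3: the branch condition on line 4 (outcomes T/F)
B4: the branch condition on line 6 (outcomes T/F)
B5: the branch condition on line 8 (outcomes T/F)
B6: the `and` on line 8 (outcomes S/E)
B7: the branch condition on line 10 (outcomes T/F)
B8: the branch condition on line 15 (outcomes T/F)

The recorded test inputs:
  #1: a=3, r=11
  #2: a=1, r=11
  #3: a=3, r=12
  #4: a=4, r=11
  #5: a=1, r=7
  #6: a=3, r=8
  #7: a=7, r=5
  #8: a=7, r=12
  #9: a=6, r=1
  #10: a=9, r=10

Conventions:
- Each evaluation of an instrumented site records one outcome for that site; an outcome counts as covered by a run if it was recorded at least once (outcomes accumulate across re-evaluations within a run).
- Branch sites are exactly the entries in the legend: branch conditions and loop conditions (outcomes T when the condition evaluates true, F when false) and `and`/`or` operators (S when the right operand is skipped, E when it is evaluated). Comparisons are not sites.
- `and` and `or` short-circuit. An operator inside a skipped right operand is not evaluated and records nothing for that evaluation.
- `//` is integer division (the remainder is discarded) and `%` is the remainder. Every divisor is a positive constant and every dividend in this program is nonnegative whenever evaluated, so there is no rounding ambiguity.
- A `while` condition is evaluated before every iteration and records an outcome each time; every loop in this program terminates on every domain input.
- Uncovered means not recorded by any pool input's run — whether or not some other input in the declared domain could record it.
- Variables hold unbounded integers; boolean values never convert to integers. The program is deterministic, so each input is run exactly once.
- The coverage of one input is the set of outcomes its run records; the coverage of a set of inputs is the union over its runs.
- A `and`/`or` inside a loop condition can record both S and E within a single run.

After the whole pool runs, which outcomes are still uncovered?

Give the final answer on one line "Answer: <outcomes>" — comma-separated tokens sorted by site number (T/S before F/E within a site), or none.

input #1, a=3, r=11: events B2->S, B1->F, B3->T, B4->F, B6->E, B5->F, B7->F, B8->T; outcomes B1=F, B2=S, B3=T, B4=F, B5=F, B6=E, B7=F, B8=T
input #2, a=1, r=11: events B2->S, B1->F, B3->T, B4->T, B6->E, B5->F, B7->F, B8->T; outcomes B1=F, B2=S, B3=T, B4=T, B5=F, B6=E, B7=F, B8=T
input #3, a=3, r=12: events B2->S, B1->F, B3->T, B4->F, B6->E, B5->F, B7->F, B8->T; outcomes B1=F, B2=S, B3=T, B4=F, B5=F, B6=E, B7=F, B8=T
input #4, a=4, r=11: events B2->S, B1->F, B3->T, B4->F, B6->E, B5->F, B7->F, B8->T; outcomes B1=F, B2=S, B3=T, B4=F, B5=F, B6=E, B7=F, B8=T
input #5, a=1, r=7: events B2->S, B1->F, B3->T, B4->T, B6->E, B5->F, B7->F, B8->T; outcomes B1=F, B2=S, B3=T, B4=T, B5=F, B6=E, B7=F, B8=T
input #6, a=3, r=8: events B2->S, B1->F, B3->T, B4->F, B6->E, B5->F, B7->F, B8->T; outcomes B1=F, B2=S, B3=T, B4=F, B5=F, B6=E, B7=F, B8=T
input #7, a=7, r=5: events B2->S, B1->F, B3->F, B6->E, B5->T; outcomes B1=F, B2=S, B3=F, B5=T, B6=E
input #8, a=7, r=12: events B2->S, B1->F, B3->T, B4->T, B6->E, B5->F, B7->F, B8->T; outcomes B1=F, B2=S, B3=T, B4=T, B5=F, B6=E, B7=F, B8=T
input #9, a=6, r=1: events B2->S, B1->F, B3->F, B6->E, B5->T; outcomes B1=F, B2=S, B3=F, B5=T, B6=E
input #10, a=9, r=10: events B2->S, B1->F, B3->T, B4->F, B6->E, B5->F, B7->F, B8->T; outcomes B1=F, B2=S, B3=T, B4=F, B5=F, B6=E, B7=F, B8=T
union over the pool: B1=F, B2=S, B3=T, B3=F, B4=T, B4=F, B5=T, B5=F, B6=E, B7=F, B8=T
uncovered (5 of 16): B1=T, B2=E, B6=S, B7=T, B8=F

Answer: B1=T, B2=E, B6=S, B7=T, B8=F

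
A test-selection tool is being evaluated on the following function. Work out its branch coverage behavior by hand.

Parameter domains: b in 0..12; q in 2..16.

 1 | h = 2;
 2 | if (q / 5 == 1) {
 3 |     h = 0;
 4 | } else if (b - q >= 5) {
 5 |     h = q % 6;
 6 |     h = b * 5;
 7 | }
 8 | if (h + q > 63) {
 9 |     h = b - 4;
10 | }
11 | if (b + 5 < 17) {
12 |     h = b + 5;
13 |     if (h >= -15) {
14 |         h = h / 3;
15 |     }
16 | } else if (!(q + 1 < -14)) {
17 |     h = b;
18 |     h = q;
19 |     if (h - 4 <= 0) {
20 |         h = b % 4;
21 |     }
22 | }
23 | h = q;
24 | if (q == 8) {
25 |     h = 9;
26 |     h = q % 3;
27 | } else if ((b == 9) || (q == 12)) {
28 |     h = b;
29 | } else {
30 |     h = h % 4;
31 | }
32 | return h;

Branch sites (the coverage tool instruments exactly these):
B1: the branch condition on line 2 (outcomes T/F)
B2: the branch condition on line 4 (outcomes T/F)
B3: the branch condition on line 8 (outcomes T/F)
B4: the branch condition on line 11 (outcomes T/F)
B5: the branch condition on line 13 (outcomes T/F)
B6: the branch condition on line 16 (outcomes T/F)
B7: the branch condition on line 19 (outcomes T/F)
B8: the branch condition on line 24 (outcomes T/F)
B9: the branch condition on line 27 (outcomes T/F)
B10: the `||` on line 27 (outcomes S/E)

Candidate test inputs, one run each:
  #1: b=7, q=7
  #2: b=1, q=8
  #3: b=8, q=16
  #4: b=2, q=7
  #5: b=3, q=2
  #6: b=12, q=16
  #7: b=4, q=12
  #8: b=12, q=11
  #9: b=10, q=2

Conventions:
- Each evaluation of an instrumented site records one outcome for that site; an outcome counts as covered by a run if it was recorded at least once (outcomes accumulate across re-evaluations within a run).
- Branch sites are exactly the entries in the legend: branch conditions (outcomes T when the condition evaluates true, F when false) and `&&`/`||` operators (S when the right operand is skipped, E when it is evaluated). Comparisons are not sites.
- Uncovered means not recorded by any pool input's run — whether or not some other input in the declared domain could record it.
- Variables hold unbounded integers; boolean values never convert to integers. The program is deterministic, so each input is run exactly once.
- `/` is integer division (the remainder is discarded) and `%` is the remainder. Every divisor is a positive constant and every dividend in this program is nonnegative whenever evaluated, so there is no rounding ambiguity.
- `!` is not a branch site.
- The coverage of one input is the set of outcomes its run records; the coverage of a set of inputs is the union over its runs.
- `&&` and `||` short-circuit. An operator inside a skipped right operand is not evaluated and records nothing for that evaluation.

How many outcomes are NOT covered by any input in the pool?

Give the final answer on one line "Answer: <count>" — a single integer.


input #1, b=7, q=7: events B1->T, B3->F, B4->T, B5->T, B8->F, B10->E, B9->F; outcomes B1=T, B3=F, B4=T, B5=T, B8=F, B9=F, B10=E
input #2, b=1, q=8: events B1->T, B3->F, B4->T, B5->T, B8->T; outcomes B1=T, B3=F, B4=T, B5=T, B8=T
input #3, b=8, q=16: events B1->F, B2->F, B3->F, B4->T, B5->T, B8->F, B10->E, B9->F; outcomes B1=F, B2=F, B3=F, B4=T, B5=T, B8=F, B9=F, B10=E
input #4, b=2, q=7: events B1->T, B3->F, B4->T, B5->T, B8->F, B10->E, B9->F; outcomes B1=T, B3=F, B4=T, B5=T, B8=F, B9=F, B10=E
input #5, b=3, q=2: events B1->F, B2->F, B3->F, B4->T, B5->T, B8->F, B10->E, B9->F; outcomes B1=F, B2=F, B3=F, B4=T, B5=T, B8=F, B9=F, B10=E
input #6, b=12, q=16: events B1->F, B2->F, B3->F, B4->F, B6->T, B7->F, B8->F, B10->E, B9->F; outcomes B1=F, B2=F, B3=F, B4=F, B6=T, B7=F, B8=F, B9=F, B10=E
input #7, b=4, q=12: events B1->F, B2->F, B3->F, B4->T, B5->T, B8->F, B10->E, B9->T; outcomes B1=F, B2=F, B3=F, B4=T, B5=T, B8=F, B9=T, B10=E
input #8, b=12, q=11: events B1->F, B2->F, B3->F, B4->F, B6->T, B7->F, B8->F, B10->E, B9->F; outcomes B1=F, B2=F, B3=F, B4=F, B6=T, B7=F, B8=F, B9=F, B10=E
input #9, b=10, q=2: events B1->F, B2->T, B3->F, B4->T, B5->T, B8->F, B10->E, B9->F; outcomes B1=F, B2=T, B3=F, B4=T, B5=T, B8=F, B9=F, B10=E
union over the pool: B1=T, B1=F, B2=T, B2=F, B3=F, B4=T, B4=F, B5=T, B6=T, B7=F, B8=T, B8=F, B9=T, B9=F, B10=E
uncovered (5 of 20): B3=T, B5=F, B6=F, B7=T, B10=S
Answer: 5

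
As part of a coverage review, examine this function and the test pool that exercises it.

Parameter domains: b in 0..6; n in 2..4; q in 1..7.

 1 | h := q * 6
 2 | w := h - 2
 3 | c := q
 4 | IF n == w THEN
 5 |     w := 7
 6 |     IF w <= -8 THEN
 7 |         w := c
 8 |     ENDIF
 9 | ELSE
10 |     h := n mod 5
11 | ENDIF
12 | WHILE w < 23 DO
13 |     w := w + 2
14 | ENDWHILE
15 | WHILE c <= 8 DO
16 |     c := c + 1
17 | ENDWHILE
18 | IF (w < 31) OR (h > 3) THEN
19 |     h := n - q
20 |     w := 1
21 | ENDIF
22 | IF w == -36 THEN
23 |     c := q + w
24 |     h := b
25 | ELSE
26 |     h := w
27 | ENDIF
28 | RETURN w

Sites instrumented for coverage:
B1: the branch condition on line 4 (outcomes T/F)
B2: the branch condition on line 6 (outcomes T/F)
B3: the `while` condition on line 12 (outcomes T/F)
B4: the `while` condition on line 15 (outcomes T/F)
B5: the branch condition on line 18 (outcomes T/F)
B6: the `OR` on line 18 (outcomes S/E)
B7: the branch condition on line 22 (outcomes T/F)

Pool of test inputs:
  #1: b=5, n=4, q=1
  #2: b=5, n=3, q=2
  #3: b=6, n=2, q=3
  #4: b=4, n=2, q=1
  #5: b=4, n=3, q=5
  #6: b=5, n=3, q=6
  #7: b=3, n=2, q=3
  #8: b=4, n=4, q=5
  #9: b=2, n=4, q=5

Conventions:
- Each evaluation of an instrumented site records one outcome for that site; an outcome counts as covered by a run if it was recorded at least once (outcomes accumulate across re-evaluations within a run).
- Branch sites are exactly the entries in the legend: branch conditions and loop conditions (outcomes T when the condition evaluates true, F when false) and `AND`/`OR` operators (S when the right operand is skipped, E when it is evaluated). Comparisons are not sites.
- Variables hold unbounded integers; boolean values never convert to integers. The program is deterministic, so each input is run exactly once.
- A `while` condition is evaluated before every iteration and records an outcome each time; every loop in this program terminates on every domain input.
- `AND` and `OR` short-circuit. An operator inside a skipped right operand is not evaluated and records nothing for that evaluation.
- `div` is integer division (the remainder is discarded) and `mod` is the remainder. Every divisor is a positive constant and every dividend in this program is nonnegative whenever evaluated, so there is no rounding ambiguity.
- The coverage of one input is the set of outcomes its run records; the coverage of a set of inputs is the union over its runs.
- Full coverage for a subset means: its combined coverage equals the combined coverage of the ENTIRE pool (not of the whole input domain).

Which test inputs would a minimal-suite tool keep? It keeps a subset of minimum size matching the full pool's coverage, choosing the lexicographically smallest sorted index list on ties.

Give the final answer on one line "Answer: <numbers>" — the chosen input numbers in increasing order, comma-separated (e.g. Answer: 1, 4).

input #1, b=5, n=4, q=1: outcomes B1=T, B2=F, B3=T, B3=F, B4=T, B4=F, B5=T, B6=S, B7=F
input #2, b=5, n=3, q=2: outcomes B1=F, B3=T, B3=F, B4=T, B4=F, B5=T, B6=S, B7=F
input #3, b=6, n=2, q=3: outcomes B1=F, B3=T, B3=F, B4=T, B4=F, B5=T, B6=S, B7=F
input #4, b=4, n=2, q=1: outcomes B1=F, B3=T, B3=F, B4=T, B4=F, B5=T, B6=S, B7=F
input #5, b=4, n=3, q=5: outcomes B1=F, B3=F, B4=T, B4=F, B5=T, B6=S, B7=F
input #6, b=5, n=3, q=6: outcomes B1=F, B3=F, B4=T, B4=F, B5=F, B6=E, B7=F
input #7, b=3, n=2, q=3: outcomes B1=F, B3=T, B3=F, B4=T, B4=F, B5=T, B6=S, B7=F
input #8, b=4, n=4, q=5: outcomes B1=F, B3=F, B4=T, B4=F, B5=T, B6=S, B7=F
input #9, b=2, n=4, q=5: outcomes B1=F, B3=F, B4=T, B4=F, B5=T, B6=S, B7=F
together the pool reaches 12 outcomes: B1=T, B1=F, B2=F, B3=T, B3=F, B4=T, B4=F, B5=T, B5=F, B6=S, B6=E, B7=F
every size-1 subset falls short of the 12 outcomes (best: 9/12)
the canonical winner is {1, 6}: size 2, full 12-outcome coverage, earliest index list among size-2 covers

Answer: 1, 6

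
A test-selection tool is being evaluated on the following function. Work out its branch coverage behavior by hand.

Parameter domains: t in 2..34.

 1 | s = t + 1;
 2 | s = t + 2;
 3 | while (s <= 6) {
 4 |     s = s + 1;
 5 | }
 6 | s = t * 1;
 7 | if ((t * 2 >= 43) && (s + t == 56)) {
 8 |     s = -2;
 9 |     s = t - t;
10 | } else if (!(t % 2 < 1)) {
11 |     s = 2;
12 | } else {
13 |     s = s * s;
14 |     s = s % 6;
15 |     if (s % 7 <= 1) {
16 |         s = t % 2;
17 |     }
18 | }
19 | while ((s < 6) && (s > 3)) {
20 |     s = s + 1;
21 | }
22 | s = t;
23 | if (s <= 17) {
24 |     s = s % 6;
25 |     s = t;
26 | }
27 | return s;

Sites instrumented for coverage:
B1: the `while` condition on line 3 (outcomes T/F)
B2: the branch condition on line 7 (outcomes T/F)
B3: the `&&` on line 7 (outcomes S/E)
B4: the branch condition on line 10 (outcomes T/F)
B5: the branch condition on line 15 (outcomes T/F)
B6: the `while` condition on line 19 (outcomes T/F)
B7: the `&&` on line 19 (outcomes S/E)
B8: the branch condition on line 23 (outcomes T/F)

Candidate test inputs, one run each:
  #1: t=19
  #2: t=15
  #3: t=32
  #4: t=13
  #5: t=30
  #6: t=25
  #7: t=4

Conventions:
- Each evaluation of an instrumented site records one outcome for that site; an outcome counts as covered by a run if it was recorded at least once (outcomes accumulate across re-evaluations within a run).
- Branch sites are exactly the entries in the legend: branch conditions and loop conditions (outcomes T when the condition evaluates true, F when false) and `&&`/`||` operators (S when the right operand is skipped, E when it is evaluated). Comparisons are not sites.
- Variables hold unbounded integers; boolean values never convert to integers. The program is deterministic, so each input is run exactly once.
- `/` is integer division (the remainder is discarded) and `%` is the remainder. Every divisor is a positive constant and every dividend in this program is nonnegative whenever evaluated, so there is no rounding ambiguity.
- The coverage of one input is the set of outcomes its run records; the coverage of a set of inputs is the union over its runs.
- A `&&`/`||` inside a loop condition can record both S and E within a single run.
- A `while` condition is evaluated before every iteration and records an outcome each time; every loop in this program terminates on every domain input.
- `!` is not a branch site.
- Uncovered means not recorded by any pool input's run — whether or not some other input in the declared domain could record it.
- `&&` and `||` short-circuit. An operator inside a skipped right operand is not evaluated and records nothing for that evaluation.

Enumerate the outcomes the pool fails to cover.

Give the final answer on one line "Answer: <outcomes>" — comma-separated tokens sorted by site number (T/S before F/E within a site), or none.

input #1 (t=19): events B1->F, B3->S, B2->F, B4->T, B7->E, B6->F, B8->F; covers B1=F, B2=F, B3=S, B4=T, B6=F, B7=E, B8=F
input #2 (t=15): events B1->F, B3->S, B2->F, B4->T, B7->E, B6->F, B8->T; covers B1=F, B2=F, B3=S, B4=T, B6=F, B7=E, B8=T
input #3 (t=32): events B1->F, B3->E, B2->F, B4->F, B5->F, B7->E, B6->T, B7->E, B6->T, B7->S, B6->F, B8->F; covers B1=F, B2=F, B3=E, B4=F, B5=F, B6=T, B6=F, B7=S, B7=E, B8=F
input #4 (t=13): events B1->F, B3->S, B2->F, B4->T, B7->E, B6->F, B8->T; covers B1=F, B2=F, B3=S, B4=T, B6=F, B7=E, B8=T
input #5 (t=30): events B1->F, B3->E, B2->F, B4->F, B5->T, B7->E, B6->F, B8->F; covers B1=F, B2=F, B3=E, B4=F, B5=T, B6=F, B7=E, B8=F
input #6 (t=25): events B1->F, B3->E, B2->F, B4->T, B7->E, B6->F, B8->F; covers B1=F, B2=F, B3=E, B4=T, B6=F, B7=E, B8=F
input #7 (t=4): events B1->T, B1->F, B3->S, B2->F, B4->F, B5->F, B7->E, B6->T, B7->E, B6->T, B7->S, B6->F, B8->T; covers B1=T, B1=F, B2=F, B3=S, B4=F, B5=F, B6=T, B6=F, B7=S, B7=E, B8=T
union over the pool: B1=T, B1=F, B2=F, B3=S, B3=E, B4=T, B4=F, B5=T, B5=F, B6=T, B6=F, B7=S, B7=E, B8=T, B8=F
uncovered (1 of 16): B2=T

Answer: B2=T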